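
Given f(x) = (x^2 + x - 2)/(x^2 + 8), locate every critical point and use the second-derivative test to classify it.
f'(x) = (-x^2 + 20*x + 8)/(x^4 + 16*x^2 + 64)

Solve f'(x) = 0:
  f'(x) = -(x^2 - 20*x - 8)/(x^2 + 8)^2; the denominator is positive wherever f is defined, so f'(x) = 0 ⇔ -x^2 + 20*x + 8 = 0.
  x^2 - 20*x - 8 = 0 has no rational roots; quadratic formula: x = (20 ± √432)/2.
  ⇒ x = 10 - 6*sqrt(3) ≈ -0.3923, 10 + 6*sqrt(3) ≈ 20.3923

f''(x) = 2*(x^3 - 30*x^2 - 24*x + 80)/(x^6 + 24*x^4 + 192*x^2 + 512)
Second-derivative test at each critical point:
  f''(-0.3923) = 0.3126 > 0 → local minimum
  f''(20.3923) = -1.157e-04 < 0 → local maximum

Critical points: x = 10 - 6*sqrt(3) ≈ -0.3923 (local minimum); x = 10 + 6*sqrt(3) ≈ 20.3923 (local maximum)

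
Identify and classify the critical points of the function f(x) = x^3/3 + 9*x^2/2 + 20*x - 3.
f'(x) = x^2 + 9*x + 20

Solve f'(x) = 0:
  Factor: x^2 + 9*x + 20 = (x + 4)*(x + 5) = 0.
  ⇒ x = -5, -4

f''(x) = 2*x + 9
Second-derivative test at each critical point:
  f''(-5) = -1 < 0 → local maximum
  f''(-4) = 1 > 0 → local minimum

Critical points: x = -5 (local maximum); x = -4 (local minimum)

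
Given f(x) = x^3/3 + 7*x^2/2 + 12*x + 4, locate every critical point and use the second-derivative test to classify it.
f'(x) = x^2 + 7*x + 12

Solve f'(x) = 0:
  Factor: x^2 + 7*x + 12 = (x + 3)*(x + 4) = 0.
  ⇒ x = -4, -3

f''(x) = 2*x + 7
Second-derivative test at each critical point:
  f''(-4) = -1 < 0 → local maximum
  f''(-3) = 1 > 0 → local minimum

Critical points: x = -4 (local maximum); x = -3 (local minimum)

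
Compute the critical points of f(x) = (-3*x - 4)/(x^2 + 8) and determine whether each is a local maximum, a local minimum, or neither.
f'(x) = (3*x^2 + 8*x - 24)/(x^4 + 16*x^2 + 64)

Solve f'(x) = 0:
  f'(x) = (3*x^2 + 8*x - 24)/(x^2 + 8)^2; the denominator is positive wherever f is defined, so f'(x) = 0 ⇔ 3*x^2 + 8*x - 24 = 0.
  3*x^2 + 8*x - 24 = 0 has no rational roots; quadratic formula: x = (-8 ± √352)/6.
  ⇒ x = -2*sqrt(22)/3 - 4/3 ≈ -4.4603, -4/3 + 2*sqrt(22)/3 ≈ 1.7936

f''(x) = 2*(-4*x^2*(3*x + 4) + (9*x + 4)*(x^2 + 8))/(x^2 + 8)^3
Second-derivative test at each critical point:
  f''(-4.4603) = -0.0241 < 0 → local maximum
  f''(1.7936) = 0.1491 > 0 → local minimum

Critical points: x = -2*sqrt(22)/3 - 4/3 ≈ -4.4603 (local maximum); x = -4/3 + 2*sqrt(22)/3 ≈ 1.7936 (local minimum)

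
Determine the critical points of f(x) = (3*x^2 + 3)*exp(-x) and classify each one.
f'(x) = 3*(-x^2 + 2*x - 1)*exp(-x)

Solve f'(x) = 0:
  f'(x) = (-3*x^2 + 6*x - 3)·exp(-x) and exp(-x) > 0 for every x, so f'(x) = 0 ⇔ -3*x^2 + 6*x - 3 = 0.
  Factor: -3*x^2 + 6*x - 3 = -3*(x - 1)^2 = 0.
  ⇒ x = 1

f''(x) = 3*(x^2 - 4*x + 3)*exp(-x)
Second-derivative test at each critical point:
  f''(1) = 0, so the second-derivative test is inconclusive; use the first-derivative test: f'(3/4) = -0.0886, f'(5/4) = -0.0537 — f' is negative on both sides (no sign change) → neither a local maximum nor a local minimum

Critical points: x = 1 (neither)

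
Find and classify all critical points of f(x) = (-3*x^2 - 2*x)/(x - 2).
f'(x) = (-3*x^2 + 12*x + 4)/(x^2 - 4*x + 4)

Solve f'(x) = 0:
  f'(x) = -(3*x^2 - 12*x - 4)/(x - 2)^2; the denominator is positive wherever f is defined, so f'(x) = 0 ⇔ -3*x^2 + 12*x + 4 = 0.
  3*x^2 - 12*x - 4 = 0 has no rational roots; quadratic formula: x = (12 ± √192)/6.
  ⇒ x = 2 - 4*sqrt(3)/3 ≈ -0.3094, 2 + 4*sqrt(3)/3 ≈ 4.3094

f''(x) = -32/(x^3 - 6*x^2 + 12*x - 8)
Second-derivative test at each critical point:
  f''(-0.3094) = 2.5981 > 0 → local minimum
  f''(4.3094) = -2.5981 < 0 → local maximum

Critical points: x = 2 - 4*sqrt(3)/3 ≈ -0.3094 (local minimum); x = 2 + 4*sqrt(3)/3 ≈ 4.3094 (local maximum)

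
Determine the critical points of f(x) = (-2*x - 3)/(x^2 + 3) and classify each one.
f'(x) = 2*(x^2 + 3*x - 3)/(x^4 + 6*x^2 + 9)

Solve f'(x) = 0:
  f'(x) = 2*(x^2 + 3*x - 3)/(x^2 + 3)^2; the denominator is positive wherever f is defined, so f'(x) = 0 ⇔ 2*x^2 + 6*x - 6 = 0.
  Factor: 2*x^2 + 6*x - 6 = 2*(x^2 + 3*x - 3); x^2 + 3*x - 3 = 0 has no rational roots; quadratic formula: x = (-3 ± √21)/2.
  ⇒ x = -sqrt(21)/2 - 3/2 ≈ -3.7913, -3/2 + sqrt(21)/2 ≈ 0.7913

f''(x) = 2*(-4*x^2*(2*x + 3) + 3*(2*x + 1)*(x^2 + 3))/(x^2 + 3)^3
Second-derivative test at each critical point:
  f''(-3.7913) = -0.0304 < 0 → local maximum
  f''(0.7913) = 0.6970 > 0 → local minimum

Critical points: x = -sqrt(21)/2 - 3/2 ≈ -3.7913 (local maximum); x = -3/2 + sqrt(21)/2 ≈ 0.7913 (local minimum)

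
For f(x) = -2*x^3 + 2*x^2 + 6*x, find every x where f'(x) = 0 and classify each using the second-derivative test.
f'(x) = -6*x^2 + 4*x + 6

Solve f'(x) = 0:
  Factor: -6*x^2 + 4*x + 6 = -2*(3*x^2 - 2*x - 3); 3*x^2 - 2*x - 3 = 0 has no rational roots; quadratic formula: x = (2 ± √40)/6.
  ⇒ x = 1/3 - sqrt(10)/3 ≈ -0.7208, 1/3 + sqrt(10)/3 ≈ 1.3874

f''(x) = 4 - 12*x
Second-derivative test at each critical point:
  f''(-0.7208) = 12.6491 > 0 → local minimum
  f''(1.3874) = -12.6491 < 0 → local maximum

Critical points: x = 1/3 - sqrt(10)/3 ≈ -0.7208 (local minimum); x = 1/3 + sqrt(10)/3 ≈ 1.3874 (local maximum)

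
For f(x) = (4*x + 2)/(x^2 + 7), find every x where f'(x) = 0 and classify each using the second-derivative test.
f'(x) = 4*(-x^2 - x + 7)/(x^4 + 14*x^2 + 49)

Solve f'(x) = 0:
  f'(x) = -4*(x^2 + x - 7)/(x^2 + 7)^2; the denominator is positive wherever f is defined, so f'(x) = 0 ⇔ -4*x^2 - 4*x + 28 = 0.
  Factor: -4*x^2 - 4*x + 28 = -4*(x^2 + x - 7); x^2 + x - 7 = 0 has no rational roots; quadratic formula: x = (-1 ± √29)/2.
  ⇒ x = -sqrt(29)/2 - 1/2 ≈ -3.1926, -1/2 + sqrt(29)/2 ≈ 2.1926

f''(x) = 4*(4*x^2*(2*x + 1) - (6*x + 1)*(x^2 + 7))/(x^2 + 7)^3
Second-derivative test at each critical point:
  f''(-3.1926) = 0.0729 > 0 → local minimum
  f''(2.1926) = -0.1545 < 0 → local maximum

Critical points: x = -sqrt(29)/2 - 1/2 ≈ -3.1926 (local minimum); x = -1/2 + sqrt(29)/2 ≈ 2.1926 (local maximum)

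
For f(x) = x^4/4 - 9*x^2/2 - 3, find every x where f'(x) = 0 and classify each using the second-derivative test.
f'(x) = x*(x^2 - 9)

Solve f'(x) = 0:
  Factor: x^3 - 9*x = x*(x - 3)*(x + 3) = 0.
  ⇒ x = -3, 0, 3

f''(x) = 3*x^2 - 9
Second-derivative test at each critical point:
  f''(-3) = 18 > 0 → local minimum
  f''(0) = -9 < 0 → local maximum
  f''(3) = 18 > 0 → local minimum

Critical points: x = -3 (local minimum); x = 0 (local maximum); x = 3 (local minimum)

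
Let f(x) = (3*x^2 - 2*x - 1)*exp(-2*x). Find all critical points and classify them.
f'(x) = 2*x*(5 - 3*x)*exp(-2*x)

Solve f'(x) = 0:
  f'(x) = (-6*x^2 + 10*x)·exp(-2*x) and exp(-2*x) > 0 for every x, so f'(x) = 0 ⇔ -6*x^2 + 10*x = 0.
  Factor: -6*x^2 + 10*x = -2*x*(3*x - 5) = 0.
  ⇒ x = 0, 5/3

f''(x) = 2*(6*x^2 - 16*x + 5)*exp(-2*x)
Second-derivative test at each critical point:
  f''(0) = 10 > 0 → local minimum
  f''(5/3) = -0.3567 < 0 → local maximum

Critical points: x = 0 (local minimum); x = 5/3 (local maximum)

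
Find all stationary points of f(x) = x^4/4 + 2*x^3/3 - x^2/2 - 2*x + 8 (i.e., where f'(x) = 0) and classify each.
f'(x) = x^3 + 2*x^2 - x - 2

Solve f'(x) = 0:
  Factor: x^3 + 2*x^2 - x - 2 = (x - 1)*(x + 1)*(x + 2) = 0.
  ⇒ x = -2, -1, 1

f''(x) = 3*x^2 + 4*x - 1
Second-derivative test at each critical point:
  f''(-2) = 3 > 0 → local minimum
  f''(-1) = -2 < 0 → local maximum
  f''(1) = 6 > 0 → local minimum

Critical points: x = -2 (local minimum); x = -1 (local maximum); x = 1 (local minimum)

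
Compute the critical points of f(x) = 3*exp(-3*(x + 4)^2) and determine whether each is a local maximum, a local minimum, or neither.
f'(x) = 18*(-x - 4)*exp(-3*(x + 4)^2)

Solve f'(x) = 0:
  f'(x) = (-18*x - 72)·exp(-3*(x + 4)^2) and exp(-3*(x + 4)^2) > 0 for every x, so f'(x) = 0 ⇔ -18*x - 72 = 0.
  Factor: -18*x - 72 = -18*(x + 4) = 0.
  ⇒ x = -4

f''(x) = 18*(6*(x + 4)^2 - 1)*exp(-3*(x + 4)^2)
Second-derivative test at each critical point:
  f''(-4) = -18 < 0 → local maximum

Critical points: x = -4 (local maximum)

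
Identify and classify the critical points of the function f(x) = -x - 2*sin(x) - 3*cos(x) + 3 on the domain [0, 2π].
f'(x) = 3*sin(x) - 2*cos(x) - 1

Solve f'(x) = 0 on [0, 2π]:
  f'(x) = 0 ⇔ 3*sin(x) - 2*cos(x) = 1. Write the left side as R·cos(x + φ) with R = √((-2)² + (-3)²) = sqrt(13), cos φ = -2*sqrt(13)/13, sin φ = -3*sqrt(13)/13; then cos(x + φ) = sqrt(13)/13. Solve for x and keep the solutions lying in [0, 2π].
  ⇒ x = atan((3 + 4*sqrt(3))/(-2 + 6*sqrt(3))) ≈ 0.8690, atan((3 - 4*sqrt(3))/(-6*sqrt(3) - 2)) + pi ≈ 3.4486

f''(x) = 2*sin(x) + 3*cos(x)
Second-derivative test at each critical point:
  f''(0.8690) = 3.4641 > 0 → local minimum
  f''(3.4486) = -3.4641 < 0 → local maximum

Critical points: x = atan((3 + 4*sqrt(3))/(-2 + 6*sqrt(3))) ≈ 0.8690 (local minimum); x = atan((3 - 4*sqrt(3))/(-6*sqrt(3) - 2)) + pi ≈ 3.4486 (local maximum)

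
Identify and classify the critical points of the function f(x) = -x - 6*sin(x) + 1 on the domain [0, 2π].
f'(x) = -6*cos(x) - 1

Solve f'(x) = 0 on [0, 2π]:
  f'(x) = 0 ⇔ cos(x) = -1/6, i.e. x = ±arccos(-1/6) + 2nπ; keep the solutions lying in [0, 2π].
  ⇒ x = acos(-1/6) ≈ 1.7382, -acos(-1/6) + 2*pi ≈ 4.5449

f''(x) = 6*sin(x)
Second-derivative test at each critical point:
  f''(1.7382) = 5.9161 > 0 → local minimum
  f''(4.5449) = -5.9161 < 0 → local maximum

Critical points: x = acos(-1/6) ≈ 1.7382 (local minimum); x = -acos(-1/6) + 2*pi ≈ 4.5449 (local maximum)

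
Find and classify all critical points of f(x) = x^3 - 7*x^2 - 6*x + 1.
f'(x) = 3*x^2 - 14*x - 6

Solve f'(x) = 0:
  3*x^2 - 14*x - 6 = 0 has no rational roots; quadratic formula: x = (14 ± √268)/6.
  ⇒ x = 7/3 - sqrt(67)/3 ≈ -0.3951, 7/3 + sqrt(67)/3 ≈ 5.0618

f''(x) = 6*x - 14
Second-derivative test at each critical point:
  f''(-0.3951) = -16.3707 < 0 → local maximum
  f''(5.0618) = 16.3707 > 0 → local minimum

Critical points: x = 7/3 - sqrt(67)/3 ≈ -0.3951 (local maximum); x = 7/3 + sqrt(67)/3 ≈ 5.0618 (local minimum)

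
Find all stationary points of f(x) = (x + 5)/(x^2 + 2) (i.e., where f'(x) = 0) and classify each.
f'(x) = (x^2 - 2*x*(x + 5) + 2)/(x^2 + 2)^2

Solve f'(x) = 0:
  f'(x) = -(x^2 + 10*x - 2)/(x^2 + 2)^2; the denominator is positive wherever f is defined, so f'(x) = 0 ⇔ -x^2 - 10*x + 2 = 0.
  x^2 + 10*x - 2 = 0 has no rational roots; quadratic formula: x = (-10 ± √108)/2.
  ⇒ x = -3*sqrt(3) - 5 ≈ -10.1962, -5 + 3*sqrt(3) ≈ 0.1962

f''(x) = 2*(4*x^2*(x + 5) - (3*x + 5)*(x^2 + 2))/(x^2 + 2)^3
Second-derivative test at each critical point:
  f''(-10.1962) = 0.0009 > 0 → local minimum
  f''(0.1962) = -2.5009 < 0 → local maximum

Critical points: x = -3*sqrt(3) - 5 ≈ -10.1962 (local minimum); x = -5 + 3*sqrt(3) ≈ 0.1962 (local maximum)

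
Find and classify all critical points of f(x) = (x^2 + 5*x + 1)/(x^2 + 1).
f'(x) = 5*(1 - x^2)/(x^4 + 2*x^2 + 1)

Solve f'(x) = 0:
  f'(x) = -5*(x - 1)*(x + 1)/(x^2 + 1)^2; the denominator is positive wherever f is defined, so f'(x) = 0 ⇔ 5 - 5*x^2 = 0.
  Factor: 5 - 5*x^2 = -5*(x - 1)*(x + 1) = 0.
  ⇒ x = -1, 1

f''(x) = 10*x*(x^2 - 3)/(x^6 + 3*x^4 + 3*x^2 + 1)
Second-derivative test at each critical point:
  f''(-1) = 5/2 > 0 → local minimum
  f''(1) = -5/2 < 0 → local maximum

Critical points: x = -1 (local minimum); x = 1 (local maximum)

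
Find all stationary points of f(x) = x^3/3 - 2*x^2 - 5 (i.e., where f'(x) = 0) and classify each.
f'(x) = x*(x - 4)

Solve f'(x) = 0:
  Factor: x^2 - 4*x = x*(x - 4) = 0.
  ⇒ x = 0, 4

f''(x) = 2*x - 4
Second-derivative test at each critical point:
  f''(0) = -4 < 0 → local maximum
  f''(4) = 4 > 0 → local minimum

Critical points: x = 0 (local maximum); x = 4 (local minimum)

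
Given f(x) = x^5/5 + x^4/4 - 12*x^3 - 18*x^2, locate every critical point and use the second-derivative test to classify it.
f'(x) = x*(x^3 + x^2 - 36*x - 36)

Solve f'(x) = 0:
  Factor: x^4 + x^3 - 36*x^2 - 36*x = x*(x - 6)*(x + 1)*(x + 6) = 0.
  ⇒ x = -6, -1, 0, 6

f''(x) = 4*x^3 + 3*x^2 - 72*x - 36
Second-derivative test at each critical point:
  f''(-6) = -360 < 0 → local maximum
  f''(-1) = 35 > 0 → local minimum
  f''(0) = -36 < 0 → local maximum
  f''(6) = 504 > 0 → local minimum

Critical points: x = -6 (local maximum); x = -1 (local minimum); x = 0 (local maximum); x = 6 (local minimum)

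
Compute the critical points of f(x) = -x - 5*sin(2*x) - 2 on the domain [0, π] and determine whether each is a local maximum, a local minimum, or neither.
f'(x) = 20*sin(x)^2 - 11

Solve f'(x) = 0 on [0, π]:
  f'(x) = 0 ⇔ cos(2*x) = -1/10, i.e. 2*x = ±arccos(-1/10) + 2nπ; keep the solutions lying in [0, π].
  ⇒ x = acos(-1/10)/2 ≈ 0.8355, pi - acos(-1/10)/2 ≈ 2.3061

f''(x) = 20*sin(2*x)
Second-derivative test at each critical point:
  f''(0.8355) = 19.8997 > 0 → local minimum
  f''(2.3061) = -19.8997 < 0 → local maximum

Critical points: x = acos(-1/10)/2 ≈ 0.8355 (local minimum); x = pi - acos(-1/10)/2 ≈ 2.3061 (local maximum)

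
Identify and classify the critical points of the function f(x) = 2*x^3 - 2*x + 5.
f'(x) = 6*x^2 - 2

Solve f'(x) = 0:
  Factor: 6*x^2 - 2 = 2*(3*x^2 - 1); 3*x^2 - 1 = 0 has no rational roots; quadratic formula: x = (0 ± √12)/6.
  ⇒ x = -sqrt(3)/3 ≈ -0.5774, sqrt(3)/3 ≈ 0.5774

f''(x) = 12*x
Second-derivative test at each critical point:
  f''(-0.5774) = -6.9282 < 0 → local maximum
  f''(0.5774) = 6.9282 > 0 → local minimum

Critical points: x = -sqrt(3)/3 ≈ -0.5774 (local maximum); x = sqrt(3)/3 ≈ 0.5774 (local minimum)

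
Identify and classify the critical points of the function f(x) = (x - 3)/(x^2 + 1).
f'(x) = (x^2 - 2*x*(x - 3) + 1)/(x^2 + 1)^2

Solve f'(x) = 0:
  f'(x) = -(x^2 - 6*x - 1)/(x^2 + 1)^2; the denominator is positive wherever f is defined, so f'(x) = 0 ⇔ -x^2 + 6*x + 1 = 0.
  x^2 - 6*x - 1 = 0 has no rational roots; quadratic formula: x = (6 ± √40)/2.
  ⇒ x = 3 - sqrt(10) ≈ -0.1623, 3 + sqrt(10) ≈ 6.1623

f''(x) = 2*(4*x^2*(x - 3) + 3*(1 - x)*(x^2 + 1))/(x^2 + 1)^3
Second-derivative test at each critical point:
  f''(-0.1623) = 6.0042 > 0 → local minimum
  f''(6.1623) = -0.0042 < 0 → local maximum

Critical points: x = 3 - sqrt(10) ≈ -0.1623 (local minimum); x = 3 + sqrt(10) ≈ 6.1623 (local maximum)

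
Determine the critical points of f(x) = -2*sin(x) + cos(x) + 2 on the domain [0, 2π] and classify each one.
f'(x) = -sin(x) - 2*cos(x)

Solve f'(x) = 0 on [0, 2π]:
  f'(x) = 0 ⇔ -2*cos(x) = sin(x) ⇔ tan(x) = -2, i.e. x = arctan(-2) + nπ; keep the solutions lying in [0, 2π].
  ⇒ x = pi - atan(2) ≈ 2.0344, -atan(2) + 2*pi ≈ 5.1760

f''(x) = 2*sin(x) - cos(x)
Second-derivative test at each critical point:
  f''(2.0344) = 2.2361 > 0 → local minimum
  f''(5.1760) = -2.2361 < 0 → local maximum

Critical points: x = pi - atan(2) ≈ 2.0344 (local minimum); x = -atan(2) + 2*pi ≈ 5.1760 (local maximum)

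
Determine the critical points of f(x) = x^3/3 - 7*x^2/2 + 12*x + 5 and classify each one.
f'(x) = x^2 - 7*x + 12

Solve f'(x) = 0:
  Factor: x^2 - 7*x + 12 = (x - 4)*(x - 3) = 0.
  ⇒ x = 3, 4

f''(x) = 2*x - 7
Second-derivative test at each critical point:
  f''(3) = -1 < 0 → local maximum
  f''(4) = 1 > 0 → local minimum

Critical points: x = 3 (local maximum); x = 4 (local minimum)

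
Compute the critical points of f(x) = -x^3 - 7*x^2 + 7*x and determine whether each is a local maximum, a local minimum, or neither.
f'(x) = -3*x^2 - 14*x + 7

Solve f'(x) = 0:
  3*x^2 + 14*x - 7 = 0 has no rational roots; quadratic formula: x = (-14 ± √280)/6.
  ⇒ x = -sqrt(70)/3 - 7/3 ≈ -5.1222, -7/3 + sqrt(70)/3 ≈ 0.4555

f''(x) = -6*x - 14
Second-derivative test at each critical point:
  f''(-5.1222) = 16.7332 > 0 → local minimum
  f''(0.4555) = -16.7332 < 0 → local maximum

Critical points: x = -sqrt(70)/3 - 7/3 ≈ -5.1222 (local minimum); x = -7/3 + sqrt(70)/3 ≈ 0.4555 (local maximum)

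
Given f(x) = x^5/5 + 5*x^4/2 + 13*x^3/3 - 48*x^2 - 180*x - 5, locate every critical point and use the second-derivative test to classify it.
f'(x) = x^4 + 10*x^3 + 13*x^2 - 96*x - 180

Solve f'(x) = 0:
  Factor: x^4 + 10*x^3 + 13*x^2 - 96*x - 180 = (x - 3)*(x + 2)*(x + 5)*(x + 6) = 0.
  ⇒ x = -6, -5, -2, 3

f''(x) = 4*x^3 + 30*x^2 + 26*x - 96
Second-derivative test at each critical point:
  f''(-6) = -36 < 0 → local maximum
  f''(-5) = 24 > 0 → local minimum
  f''(-2) = -60 < 0 → local maximum
  f''(3) = 360 > 0 → local minimum

Critical points: x = -6 (local maximum); x = -5 (local minimum); x = -2 (local maximum); x = 3 (local minimum)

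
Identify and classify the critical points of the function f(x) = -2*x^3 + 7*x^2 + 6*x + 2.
f'(x) = -6*x^2 + 14*x + 6

Solve f'(x) = 0:
  Factor: -6*x^2 + 14*x + 6 = -2*(3*x^2 - 7*x - 3); 3*x^2 - 7*x - 3 = 0 has no rational roots; quadratic formula: x = (7 ± √85)/6.
  ⇒ x = 7/6 - sqrt(85)/6 ≈ -0.3699, 7/6 + sqrt(85)/6 ≈ 2.7033

f''(x) = 14 - 12*x
Second-derivative test at each critical point:
  f''(-0.3699) = 18.4391 > 0 → local minimum
  f''(2.7033) = -18.4391 < 0 → local maximum

Critical points: x = 7/6 - sqrt(85)/6 ≈ -0.3699 (local minimum); x = 7/6 + sqrt(85)/6 ≈ 2.7033 (local maximum)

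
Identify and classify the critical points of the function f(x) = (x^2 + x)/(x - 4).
f'(x) = (x^2 - 8*x - 4)/(x^2 - 8*x + 16)

Solve f'(x) = 0:
  f'(x) = (x^2 - 8*x - 4)/(x - 4)^2; the denominator is positive wherever f is defined, so f'(x) = 0 ⇔ x^2 - 8*x - 4 = 0.
  x^2 - 8*x - 4 = 0 has no rational roots; quadratic formula: x = (8 ± √80)/2.
  ⇒ x = 4 - 2*sqrt(5) ≈ -0.4721, 4 + 2*sqrt(5) ≈ 8.4721

f''(x) = 40/(x^3 - 12*x^2 + 48*x - 64)
Second-derivative test at each critical point:
  f''(-0.4721) = -0.4472 < 0 → local maximum
  f''(8.4721) = 0.4472 > 0 → local minimum

Critical points: x = 4 - 2*sqrt(5) ≈ -0.4721 (local maximum); x = 4 + 2*sqrt(5) ≈ 8.4721 (local minimum)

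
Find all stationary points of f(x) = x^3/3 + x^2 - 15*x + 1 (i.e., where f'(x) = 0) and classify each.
f'(x) = x^2 + 2*x - 15

Solve f'(x) = 0:
  Factor: x^2 + 2*x - 15 = (x - 3)*(x + 5) = 0.
  ⇒ x = -5, 3

f''(x) = 2*x + 2
Second-derivative test at each critical point:
  f''(-5) = -8 < 0 → local maximum
  f''(3) = 8 > 0 → local minimum

Critical points: x = -5 (local maximum); x = 3 (local minimum)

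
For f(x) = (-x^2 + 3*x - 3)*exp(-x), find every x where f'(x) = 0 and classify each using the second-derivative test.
f'(x) = (x^2 - 5*x + 6)*exp(-x)

Solve f'(x) = 0:
  f'(x) = (x^2 - 5*x + 6)·exp(-x) and exp(-x) > 0 for every x, so f'(x) = 0 ⇔ x^2 - 5*x + 6 = 0.
  Factor: x^2 - 5*x + 6 = (x - 3)*(x - 2) = 0.
  ⇒ x = 2, 3

f''(x) = (-x^2 + 7*x - 11)*exp(-x)
Second-derivative test at each critical point:
  f''(2) = -0.1353 < 0 → local maximum
  f''(3) = 0.0498 > 0 → local minimum

Critical points: x = 2 (local maximum); x = 3 (local minimum)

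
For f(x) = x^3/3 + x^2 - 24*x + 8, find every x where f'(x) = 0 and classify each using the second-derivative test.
f'(x) = x^2 + 2*x - 24

Solve f'(x) = 0:
  Factor: x^2 + 2*x - 24 = (x - 4)*(x + 6) = 0.
  ⇒ x = -6, 4

f''(x) = 2*x + 2
Second-derivative test at each critical point:
  f''(-6) = -10 < 0 → local maximum
  f''(4) = 10 > 0 → local minimum

Critical points: x = -6 (local maximum); x = 4 (local minimum)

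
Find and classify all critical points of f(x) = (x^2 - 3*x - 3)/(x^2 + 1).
f'(x) = (3*x^2 + 8*x - 3)/(x^4 + 2*x^2 + 1)

Solve f'(x) = 0:
  f'(x) = (x + 3)*(3*x - 1)/(x^2 + 1)^2; the denominator is positive wherever f is defined, so f'(x) = 0 ⇔ 3*x^2 + 8*x - 3 = 0.
  Factor: 3*x^2 + 8*x - 3 = (x + 3)*(3*x - 1) = 0.
  ⇒ x = -3, 1/3

f''(x) = 2*(-3*x^3 - 12*x^2 + 9*x + 4)/(x^6 + 3*x^4 + 3*x^2 + 1)
Second-derivative test at each critical point:
  f''(-3) = -1/10 < 0 → local maximum
  f''(1/3) = 81/10 > 0 → local minimum

Critical points: x = -3 (local maximum); x = 1/3 (local minimum)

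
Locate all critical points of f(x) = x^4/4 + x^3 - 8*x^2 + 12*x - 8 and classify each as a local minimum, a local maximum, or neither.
f'(x) = x^3 + 3*x^2 - 16*x + 12

Solve f'(x) = 0:
  Factor: x^3 + 3*x^2 - 16*x + 12 = (x - 2)*(x - 1)*(x + 6) = 0.
  ⇒ x = -6, 1, 2

f''(x) = 3*x^2 + 6*x - 16
Second-derivative test at each critical point:
  f''(-6) = 56 > 0 → local minimum
  f''(1) = -7 < 0 → local maximum
  f''(2) = 8 > 0 → local minimum

Critical points: x = -6 (local minimum); x = 1 (local maximum); x = 2 (local minimum)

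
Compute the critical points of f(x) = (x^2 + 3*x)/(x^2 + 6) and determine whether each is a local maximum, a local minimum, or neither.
f'(x) = 3*(-x^2 + 4*x + 6)/(x^4 + 12*x^2 + 36)

Solve f'(x) = 0:
  f'(x) = -3*(x^2 - 4*x - 6)/(x^2 + 6)^2; the denominator is positive wherever f is defined, so f'(x) = 0 ⇔ -3*x^2 + 12*x + 18 = 0.
  Factor: -3*x^2 + 12*x + 18 = -3*(x^2 - 4*x - 6); x^2 - 4*x - 6 = 0 has no rational roots; quadratic formula: x = (4 ± √40)/2.
  ⇒ x = 2 - sqrt(10) ≈ -1.1623, 2 + sqrt(10) ≈ 5.1623

f''(x) = 6*(x^3 - 6*x^2 - 18*x + 12)/(x^6 + 18*x^4 + 108*x^2 + 216)
Second-derivative test at each critical point:
  f''(-1.1623) = 0.3511 > 0 → local minimum
  f''(5.1623) = -0.0178 < 0 → local maximum

Critical points: x = 2 - sqrt(10) ≈ -1.1623 (local minimum); x = 2 + sqrt(10) ≈ 5.1623 (local maximum)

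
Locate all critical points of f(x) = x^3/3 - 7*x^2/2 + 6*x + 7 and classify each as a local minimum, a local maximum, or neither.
f'(x) = x^2 - 7*x + 6

Solve f'(x) = 0:
  Factor: x^2 - 7*x + 6 = (x - 6)*(x - 1) = 0.
  ⇒ x = 1, 6

f''(x) = 2*x - 7
Second-derivative test at each critical point:
  f''(1) = -5 < 0 → local maximum
  f''(6) = 5 > 0 → local minimum

Critical points: x = 1 (local maximum); x = 6 (local minimum)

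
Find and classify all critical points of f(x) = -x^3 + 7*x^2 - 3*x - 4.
f'(x) = -3*x^2 + 14*x - 3

Solve f'(x) = 0:
  3*x^2 - 14*x + 3 = 0 has no rational roots; quadratic formula: x = (14 ± √160)/6.
  ⇒ x = 7/3 - 2*sqrt(10)/3 ≈ 0.2251, 2*sqrt(10)/3 + 7/3 ≈ 4.4415

f''(x) = 14 - 6*x
Second-derivative test at each critical point:
  f''(0.2251) = 12.6491 > 0 → local minimum
  f''(4.4415) = -12.6491 < 0 → local maximum

Critical points: x = 7/3 - 2*sqrt(10)/3 ≈ 0.2251 (local minimum); x = 2*sqrt(10)/3 + 7/3 ≈ 4.4415 (local maximum)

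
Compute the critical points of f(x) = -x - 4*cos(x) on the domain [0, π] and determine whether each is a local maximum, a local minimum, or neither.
f'(x) = 4*sin(x) - 1

Solve f'(x) = 0 on [0, π]:
  f'(x) = 0 ⇔ sin(x) = 1/4, i.e. x = arcsin(1/4) + 2nπ or x = π − arcsin(1/4) + 2nπ; keep the solutions lying in [0, π].
  ⇒ x = asin(1/4) ≈ 0.2527, pi - asin(1/4) ≈ 2.8889

f''(x) = 4*cos(x)
Second-derivative test at each critical point:
  f''(0.2527) = 3.8730 > 0 → local minimum
  f''(2.8889) = -3.8730 < 0 → local maximum

Critical points: x = asin(1/4) ≈ 0.2527 (local minimum); x = pi - asin(1/4) ≈ 2.8889 (local maximum)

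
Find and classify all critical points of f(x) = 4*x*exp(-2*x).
f'(x) = 4*(1 - 2*x)*exp(-2*x)

Solve f'(x) = 0:
  f'(x) = (4 - 8*x)·exp(-2*x) and exp(-2*x) > 0 for every x, so f'(x) = 0 ⇔ 4 - 8*x = 0.
  Factor: 4 - 8*x = -4*(2*x - 1) = 0.
  ⇒ x = 1/2

f''(x) = 16*(x - 1)*exp(-2*x)
Second-derivative test at each critical point:
  f''(1/2) = -2.9430 < 0 → local maximum

Critical points: x = 1/2 (local maximum)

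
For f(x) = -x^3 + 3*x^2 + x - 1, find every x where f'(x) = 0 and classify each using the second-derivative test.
f'(x) = -3*x^2 + 6*x + 1

Solve f'(x) = 0:
  3*x^2 - 6*x - 1 = 0 has no rational roots; quadratic formula: x = (6 ± √48)/6.
  ⇒ x = 1 - 2*sqrt(3)/3 ≈ -0.1547, 1 + 2*sqrt(3)/3 ≈ 2.1547

f''(x) = 6 - 6*x
Second-derivative test at each critical point:
  f''(-0.1547) = 6.9282 > 0 → local minimum
  f''(2.1547) = -6.9282 < 0 → local maximum

Critical points: x = 1 - 2*sqrt(3)/3 ≈ -0.1547 (local minimum); x = 1 + 2*sqrt(3)/3 ≈ 2.1547 (local maximum)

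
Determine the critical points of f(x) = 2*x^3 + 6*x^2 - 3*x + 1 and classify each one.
f'(x) = 6*x^2 + 12*x - 3

Solve f'(x) = 0:
  Factor: 6*x^2 + 12*x - 3 = 3*(2*x^2 + 4*x - 1); 2*x^2 + 4*x - 1 = 0 has no rational roots; quadratic formula: x = (-4 ± √24)/4.
  ⇒ x = -sqrt(6)/2 - 1 ≈ -2.2247, -1 + sqrt(6)/2 ≈ 0.2247

f''(x) = 12*x + 12
Second-derivative test at each critical point:
  f''(-2.2247) = -14.6969 < 0 → local maximum
  f''(0.2247) = 14.6969 > 0 → local minimum

Critical points: x = -sqrt(6)/2 - 1 ≈ -2.2247 (local maximum); x = -1 + sqrt(6)/2 ≈ 0.2247 (local minimum)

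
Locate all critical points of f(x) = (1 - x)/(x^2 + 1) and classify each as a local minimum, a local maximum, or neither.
f'(x) = (-x^2 + 2*x*(x - 1) - 1)/(x^2 + 1)^2

Solve f'(x) = 0:
  f'(x) = (x^2 - 2*x - 1)/(x^2 + 1)^2; the denominator is positive wherever f is defined, so f'(x) = 0 ⇔ x^2 - 2*x - 1 = 0.
  x^2 - 2*x - 1 = 0 has no rational roots; quadratic formula: x = (2 ± √8)/2.
  ⇒ x = 1 - sqrt(2) ≈ -0.4142, 1 + sqrt(2) ≈ 2.4142

f''(x) = 2*(4*x^2*(1 - x) + (3*x - 1)*(x^2 + 1))/(x^2 + 1)^3
Second-derivative test at each critical point:
  f''(-0.4142) = -2.0607 < 0 → local maximum
  f''(2.4142) = 0.0607 > 0 → local minimum

Critical points: x = 1 - sqrt(2) ≈ -0.4142 (local maximum); x = 1 + sqrt(2) ≈ 2.4142 (local minimum)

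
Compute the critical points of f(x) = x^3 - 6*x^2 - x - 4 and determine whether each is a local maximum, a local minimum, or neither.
f'(x) = 3*x^2 - 12*x - 1

Solve f'(x) = 0:
  3*x^2 - 12*x - 1 = 0 has no rational roots; quadratic formula: x = (12 ± √156)/6.
  ⇒ x = 2 - sqrt(39)/3 ≈ -0.0817, 2 + sqrt(39)/3 ≈ 4.0817

f''(x) = 6*x - 12
Second-derivative test at each critical point:
  f''(-0.0817) = -12.4900 < 0 → local maximum
  f''(4.0817) = 12.4900 > 0 → local minimum

Critical points: x = 2 - sqrt(39)/3 ≈ -0.0817 (local maximum); x = 2 + sqrt(39)/3 ≈ 4.0817 (local minimum)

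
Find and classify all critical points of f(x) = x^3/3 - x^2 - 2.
f'(x) = x*(x - 2)

Solve f'(x) = 0:
  Factor: x^2 - 2*x = x*(x - 2) = 0.
  ⇒ x = 0, 2

f''(x) = 2*x - 2
Second-derivative test at each critical point:
  f''(0) = -2 < 0 → local maximum
  f''(2) = 2 > 0 → local minimum

Critical points: x = 0 (local maximum); x = 2 (local minimum)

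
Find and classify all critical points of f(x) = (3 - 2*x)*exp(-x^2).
f'(x) = 2*(x*(2*x - 3) - 1)*exp(-x^2)

Solve f'(x) = 0:
  f'(x) = (4*x^2 - 6*x - 2)·exp(-x^2) and exp(-x^2) > 0 for every x, so f'(x) = 0 ⇔ 4*x^2 - 6*x - 2 = 0.
  Factor: 4*x^2 - 6*x - 2 = 2*(2*x^2 - 3*x - 1); 2*x^2 - 3*x - 1 = 0 has no rational roots; quadratic formula: x = (3 ± √17)/4.
  ⇒ x = 3/4 - sqrt(17)/4 ≈ -0.2808, 3/4 + sqrt(17)/4 ≈ 1.7808

f''(x) = 2*(2*x^2*(3 - 2*x) + 6*x - 3)*exp(-x^2)
Second-derivative test at each critical point:
  f''(-0.2808) = -7.6211 < 0 → local maximum
  f''(1.7808) = 0.3460 > 0 → local minimum

Critical points: x = 3/4 - sqrt(17)/4 ≈ -0.2808 (local maximum); x = 3/4 + sqrt(17)/4 ≈ 1.7808 (local minimum)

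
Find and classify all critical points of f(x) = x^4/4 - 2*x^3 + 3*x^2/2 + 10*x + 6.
f'(x) = x^3 - 6*x^2 + 3*x + 10

Solve f'(x) = 0:
  Factor: x^3 - 6*x^2 + 3*x + 10 = (x - 5)*(x - 2)*(x + 1) = 0.
  ⇒ x = -1, 2, 5

f''(x) = 3*x^2 - 12*x + 3
Second-derivative test at each critical point:
  f''(-1) = 18 > 0 → local minimum
  f''(2) = -9 < 0 → local maximum
  f''(5) = 18 > 0 → local minimum

Critical points: x = -1 (local minimum); x = 2 (local maximum); x = 5 (local minimum)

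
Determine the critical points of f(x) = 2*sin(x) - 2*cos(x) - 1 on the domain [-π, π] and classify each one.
f'(x) = 2*sqrt(2)*sin(x + pi/4)

Solve f'(x) = 0 on [-π, π]:
  f'(x) = 0 ⇔ 2*cos(x) = -2*sin(x) ⇔ tan(x) = -1, i.e. x = arctan(-1) + nπ; keep the solutions lying in [-π, π].
  ⇒ x = -pi/4 ≈ -0.7854, 3*pi/4 ≈ 2.3562

f''(x) = 2*sqrt(2)*cos(x + pi/4)
Second-derivative test at each critical point:
  f''(-0.7854) = 2.8284 > 0 → local minimum
  f''(2.3562) = -2.8284 < 0 → local maximum

Critical points: x = -pi/4 ≈ -0.7854 (local minimum); x = 3*pi/4 ≈ 2.3562 (local maximum)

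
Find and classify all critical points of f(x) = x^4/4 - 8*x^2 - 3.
f'(x) = x*(x^2 - 16)

Solve f'(x) = 0:
  Factor: x^3 - 16*x = x*(x - 4)*(x + 4) = 0.
  ⇒ x = -4, 0, 4

f''(x) = 3*x^2 - 16
Second-derivative test at each critical point:
  f''(-4) = 32 > 0 → local minimum
  f''(0) = -16 < 0 → local maximum
  f''(4) = 32 > 0 → local minimum

Critical points: x = -4 (local minimum); x = 0 (local maximum); x = 4 (local minimum)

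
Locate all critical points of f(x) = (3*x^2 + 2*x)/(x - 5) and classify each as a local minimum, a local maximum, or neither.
f'(x) = (3*x^2 - 30*x - 10)/(x^2 - 10*x + 25)

Solve f'(x) = 0:
  f'(x) = (3*x^2 - 30*x - 10)/(x - 5)^2; the denominator is positive wherever f is defined, so f'(x) = 0 ⇔ 3*x^2 - 30*x - 10 = 0.
  3*x^2 - 30*x - 10 = 0 has no rational roots; quadratic formula: x = (30 ± √1020)/6.
  ⇒ x = 5 - sqrt(255)/3 ≈ -0.3229, 5 + sqrt(255)/3 ≈ 10.3229

f''(x) = 170/(x^3 - 15*x^2 + 75*x - 125)
Second-derivative test at each critical point:
  f''(-0.3229) = -1.1272 < 0 → local maximum
  f''(10.3229) = 1.1272 > 0 → local minimum

Critical points: x = 5 - sqrt(255)/3 ≈ -0.3229 (local maximum); x = 5 + sqrt(255)/3 ≈ 10.3229 (local minimum)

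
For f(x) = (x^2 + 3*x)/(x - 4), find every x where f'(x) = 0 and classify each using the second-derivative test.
f'(x) = (x^2 - 8*x - 12)/(x^2 - 8*x + 16)

Solve f'(x) = 0:
  f'(x) = (x^2 - 8*x - 12)/(x - 4)^2; the denominator is positive wherever f is defined, so f'(x) = 0 ⇔ x^2 - 8*x - 12 = 0.
  x^2 - 8*x - 12 = 0 has no rational roots; quadratic formula: x = (8 ± √112)/2.
  ⇒ x = 4 - 2*sqrt(7) ≈ -1.2915, 4 + 2*sqrt(7) ≈ 9.2915

f''(x) = 56/(x^3 - 12*x^2 + 48*x - 64)
Second-derivative test at each critical point:
  f''(-1.2915) = -0.3780 < 0 → local maximum
  f''(9.2915) = 0.3780 > 0 → local minimum

Critical points: x = 4 - 2*sqrt(7) ≈ -1.2915 (local maximum); x = 4 + 2*sqrt(7) ≈ 9.2915 (local minimum)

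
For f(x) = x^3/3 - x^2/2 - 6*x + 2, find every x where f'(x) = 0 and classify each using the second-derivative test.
f'(x) = x^2 - x - 6

Solve f'(x) = 0:
  Factor: x^2 - x - 6 = (x - 3)*(x + 2) = 0.
  ⇒ x = -2, 3

f''(x) = 2*x - 1
Second-derivative test at each critical point:
  f''(-2) = -5 < 0 → local maximum
  f''(3) = 5 > 0 → local minimum

Critical points: x = -2 (local maximum); x = 3 (local minimum)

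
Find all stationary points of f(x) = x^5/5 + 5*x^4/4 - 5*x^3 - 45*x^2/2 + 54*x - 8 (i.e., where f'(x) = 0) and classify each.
f'(x) = x^4 + 5*x^3 - 15*x^2 - 45*x + 54

Solve f'(x) = 0:
  Factor: x^4 + 5*x^3 - 15*x^2 - 45*x + 54 = (x - 3)*(x - 1)*(x + 3)*(x + 6) = 0.
  ⇒ x = -6, -3, 1, 3

f''(x) = 4*x^3 + 15*x^2 - 30*x - 45
Second-derivative test at each critical point:
  f''(-6) = -189 < 0 → local maximum
  f''(-3) = 72 > 0 → local minimum
  f''(1) = -56 < 0 → local maximum
  f''(3) = 108 > 0 → local minimum

Critical points: x = -6 (local maximum); x = -3 (local minimum); x = 1 (local maximum); x = 3 (local minimum)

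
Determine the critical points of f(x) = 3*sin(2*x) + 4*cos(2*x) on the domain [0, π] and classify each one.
f'(x) = -8*sin(2*x) + 6*cos(2*x)

Solve f'(x) = 0 on [0, π]:
  f'(x) = 0 ⇔ 3*cos(2*x) = 4*sin(2*x) ⇔ tan(2*x) = 3/4, i.e. 2*x = arctan(3/4) + nπ; keep the solutions lying in [0, π].
  ⇒ x = atan(3/4)/2 ≈ 0.3218, atan(3/4)/2 + pi/2 ≈ 1.8925

f''(x) = -12*sin(2*x) - 16*cos(2*x)
Second-derivative test at each critical point:
  f''(0.3218) = -20 < 0 → local maximum
  f''(1.8925) = 20 > 0 → local minimum

Critical points: x = atan(3/4)/2 ≈ 0.3218 (local maximum); x = atan(3/4)/2 + pi/2 ≈ 1.8925 (local minimum)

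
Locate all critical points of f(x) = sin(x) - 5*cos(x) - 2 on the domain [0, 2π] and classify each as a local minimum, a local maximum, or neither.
f'(x) = 5*sin(x) + cos(x)

Solve f'(x) = 0 on [0, 2π]:
  f'(x) = 0 ⇔ cos(x) = -5*sin(x) ⇔ tan(x) = -1/5, i.e. x = arctan(-1/5) + nπ; keep the solutions lying in [0, 2π].
  ⇒ x = pi - atan(1/5) ≈ 2.9442, -atan(1/5) + 2*pi ≈ 6.0858

f''(x) = -sin(x) + 5*cos(x)
Second-derivative test at each critical point:
  f''(2.9442) = -5.0990 < 0 → local maximum
  f''(6.0858) = 5.0990 > 0 → local minimum

Critical points: x = pi - atan(1/5) ≈ 2.9442 (local maximum); x = -atan(1/5) + 2*pi ≈ 6.0858 (local minimum)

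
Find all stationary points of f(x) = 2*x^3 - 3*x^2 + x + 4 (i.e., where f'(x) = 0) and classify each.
f'(x) = 6*x^2 - 6*x + 1

Solve f'(x) = 0:
  6*x^2 - 6*x + 1 = 0 has no rational roots; quadratic formula: x = (6 ± √12)/12.
  ⇒ x = 1/2 - sqrt(3)/6 ≈ 0.2113, sqrt(3)/6 + 1/2 ≈ 0.7887

f''(x) = 12*x - 6
Second-derivative test at each critical point:
  f''(0.2113) = -3.4641 < 0 → local maximum
  f''(0.7887) = 3.4641 > 0 → local minimum

Critical points: x = 1/2 - sqrt(3)/6 ≈ 0.2113 (local maximum); x = sqrt(3)/6 + 1/2 ≈ 0.7887 (local minimum)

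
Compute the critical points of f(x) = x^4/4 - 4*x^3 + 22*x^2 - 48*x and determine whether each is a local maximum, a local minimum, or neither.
f'(x) = x^3 - 12*x^2 + 44*x - 48

Solve f'(x) = 0:
  Factor: x^3 - 12*x^2 + 44*x - 48 = (x - 6)*(x - 4)*(x - 2) = 0.
  ⇒ x = 2, 4, 6

f''(x) = 3*x^2 - 24*x + 44
Second-derivative test at each critical point:
  f''(2) = 8 > 0 → local minimum
  f''(4) = -4 < 0 → local maximum
  f''(6) = 8 > 0 → local minimum

Critical points: x = 2 (local minimum); x = 4 (local maximum); x = 6 (local minimum)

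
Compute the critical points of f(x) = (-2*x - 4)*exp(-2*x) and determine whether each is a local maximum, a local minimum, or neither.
f'(x) = 2*(2*x + 3)*exp(-2*x)

Solve f'(x) = 0:
  f'(x) = (4*x + 6)·exp(-2*x) and exp(-2*x) > 0 for every x, so f'(x) = 0 ⇔ 4*x + 6 = 0.
  Factor: 4*x + 6 = 2*(2*x + 3) = 0.
  ⇒ x = -3/2

f''(x) = 8*(-x - 1)*exp(-2*x)
Second-derivative test at each critical point:
  f''(-3/2) = 80.3421 > 0 → local minimum

Critical points: x = -3/2 (local minimum)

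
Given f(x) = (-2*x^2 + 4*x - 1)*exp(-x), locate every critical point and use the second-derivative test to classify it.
f'(x) = (2*x^2 - 8*x + 5)*exp(-x)

Solve f'(x) = 0:
  f'(x) = (2*x^2 - 8*x + 5)·exp(-x) and exp(-x) > 0 for every x, so f'(x) = 0 ⇔ 2*x^2 - 8*x + 5 = 0.
  2*x^2 - 8*x + 5 = 0 has no rational roots; quadratic formula: x = (8 ± √24)/4.
  ⇒ x = 2 - sqrt(6)/2 ≈ 0.7753, sqrt(6)/2 + 2 ≈ 3.2247

f''(x) = (-2*x^2 + 12*x - 13)*exp(-x)
Second-derivative test at each critical point:
  f''(0.7753) = -2.2564 < 0 → local maximum
  f''(3.2247) = 0.1948 > 0 → local minimum

Critical points: x = 2 - sqrt(6)/2 ≈ 0.7753 (local maximum); x = sqrt(6)/2 + 2 ≈ 3.2247 (local minimum)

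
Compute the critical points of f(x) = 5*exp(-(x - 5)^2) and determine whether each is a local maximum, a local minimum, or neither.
f'(x) = 10*(5 - x)*exp(-(x - 5)^2)

Solve f'(x) = 0:
  f'(x) = (50 - 10*x)·exp(-(x - 5)^2) and exp(-(x - 5)^2) > 0 for every x, so f'(x) = 0 ⇔ 50 - 10*x = 0.
  Factor: 50 - 10*x = -10*(x - 5) = 0.
  ⇒ x = 5

f''(x) = 10*(2*(x - 5)^2 - 1)*exp(-(x - 5)^2)
Second-derivative test at each critical point:
  f''(5) = -10 < 0 → local maximum

Critical points: x = 5 (local maximum)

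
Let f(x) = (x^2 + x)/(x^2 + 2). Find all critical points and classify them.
f'(x) = (-x^2 + 4*x + 2)/(x^4 + 4*x^2 + 4)

Solve f'(x) = 0:
  f'(x) = -(x^2 - 4*x - 2)/(x^2 + 2)^2; the denominator is positive wherever f is defined, so f'(x) = 0 ⇔ -x^2 + 4*x + 2 = 0.
  x^2 - 4*x - 2 = 0 has no rational roots; quadratic formula: x = (4 ± √24)/2.
  ⇒ x = 2 - sqrt(6) ≈ -0.4495, 2 + sqrt(6) ≈ 4.4495

f''(x) = 2*(x^3 - 6*x^2 - 6*x + 4)/(x^6 + 6*x^4 + 12*x^2 + 8)
Second-derivative test at each critical point:
  f''(-0.4495) = 1.0103 > 0 → local minimum
  f''(4.4495) = -0.0103 < 0 → local maximum

Critical points: x = 2 - sqrt(6) ≈ -0.4495 (local minimum); x = 2 + sqrt(6) ≈ 4.4495 (local maximum)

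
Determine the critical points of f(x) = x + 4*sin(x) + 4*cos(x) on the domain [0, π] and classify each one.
f'(x) = 4*sqrt(2)*cos(x + pi/4) + 1

Solve f'(x) = 0 on [0, π]:
  f'(x) = 0 ⇔ -4*sin(x) + 4*cos(x) = -1. Write the left side as R·cos(x + φ) with R = √(4² + 4²) = 4*sqrt(2), cos φ = sqrt(2)/2, sin φ = sqrt(2)/2; then cos(x + φ) = -sqrt(2)/8. Solve for x and keep the solutions lying in [0, π].
  ⇒ x = atan((1 + sqrt(31))/(-1 + sqrt(31))) ≈ 0.9631

f''(x) = -4*sqrt(2)*sin(x + pi/4)
Second-derivative test at each critical point:
  f''(0.9631) = -5.5678 < 0 → local maximum

Critical points: x = atan((1 + sqrt(31))/(-1 + sqrt(31))) ≈ 0.9631 (local maximum)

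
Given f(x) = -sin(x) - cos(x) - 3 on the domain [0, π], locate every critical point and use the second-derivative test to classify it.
f'(x) = sin(x) - cos(x)

Solve f'(x) = 0 on [0, π]:
  f'(x) = 0 ⇔ -cos(x) = -sin(x) ⇔ tan(x) = 1, i.e. x = arctan(1) + nπ; keep the solutions lying in [0, π].
  ⇒ x = pi/4 ≈ 0.7854

f''(x) = sin(x) + cos(x)
Second-derivative test at each critical point:
  f''(0.7854) = 1.4142 > 0 → local minimum

Critical points: x = pi/4 ≈ 0.7854 (local minimum)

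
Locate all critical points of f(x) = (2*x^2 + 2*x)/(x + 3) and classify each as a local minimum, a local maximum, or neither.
f'(x) = 2*(x^2 + 6*x + 3)/(x^2 + 6*x + 9)

Solve f'(x) = 0:
  f'(x) = 2*(x^2 + 6*x + 3)/(x + 3)^2; the denominator is positive wherever f is defined, so f'(x) = 0 ⇔ 2*x^2 + 12*x + 6 = 0.
  Factor: 2*x^2 + 12*x + 6 = 2*(x^2 + 6*x + 3); x^2 + 6*x + 3 = 0 has no rational roots; quadratic formula: x = (-6 ± √24)/2.
  ⇒ x = -3 - sqrt(6) ≈ -5.4495, -3 + sqrt(6) ≈ -0.5505

f''(x) = 24/(x^3 + 9*x^2 + 27*x + 27)
Second-derivative test at each critical point:
  f''(-5.4495) = -1.6330 < 0 → local maximum
  f''(-0.5505) = 1.6330 > 0 → local minimum

Critical points: x = -3 - sqrt(6) ≈ -5.4495 (local maximum); x = -3 + sqrt(6) ≈ -0.5505 (local minimum)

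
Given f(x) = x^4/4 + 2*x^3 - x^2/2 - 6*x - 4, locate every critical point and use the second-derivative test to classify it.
f'(x) = x^3 + 6*x^2 - x - 6

Solve f'(x) = 0:
  Factor: x^3 + 6*x^2 - x - 6 = (x - 1)*(x + 1)*(x + 6) = 0.
  ⇒ x = -6, -1, 1

f''(x) = 3*x^2 + 12*x - 1
Second-derivative test at each critical point:
  f''(-6) = 35 > 0 → local minimum
  f''(-1) = -10 < 0 → local maximum
  f''(1) = 14 > 0 → local minimum

Critical points: x = -6 (local minimum); x = -1 (local maximum); x = 1 (local minimum)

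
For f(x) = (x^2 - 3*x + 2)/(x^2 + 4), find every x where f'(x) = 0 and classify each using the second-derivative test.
f'(x) = (3*x^2 + 4*x - 12)/(x^4 + 8*x^2 + 16)

Solve f'(x) = 0:
  f'(x) = (3*x^2 + 4*x - 12)/(x^2 + 4)^2; the denominator is positive wherever f is defined, so f'(x) = 0 ⇔ 3*x^2 + 4*x - 12 = 0.
  3*x^2 + 4*x - 12 = 0 has no rational roots; quadratic formula: x = (-4 ± √160)/6.
  ⇒ x = -2*sqrt(10)/3 - 2/3 ≈ -2.7749, -2/3 + 2*sqrt(10)/3 ≈ 1.4415

f''(x) = 2*(-3*x^3 - 6*x^2 + 36*x + 8)/(x^6 + 12*x^4 + 48*x^2 + 64)
Second-derivative test at each critical point:
  f''(-2.7749) = -0.0924 < 0 → local maximum
  f''(1.4415) = 0.3424 > 0 → local minimum

Critical points: x = -2*sqrt(10)/3 - 2/3 ≈ -2.7749 (local maximum); x = -2/3 + 2*sqrt(10)/3 ≈ 1.4415 (local minimum)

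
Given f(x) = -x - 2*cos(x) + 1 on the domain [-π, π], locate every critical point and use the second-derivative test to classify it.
f'(x) = 2*sin(x) - 1

Solve f'(x) = 0 on [-π, π]:
  f'(x) = 0 ⇔ sin(x) = 1/2, i.e. x = arcsin(1/2) + 2nπ or x = π − arcsin(1/2) + 2nπ; keep the solutions lying in [-π, π].
  ⇒ x = pi/6 ≈ 0.5236, 5*pi/6 ≈ 2.6180

f''(x) = 2*cos(x)
Second-derivative test at each critical point:
  f''(0.5236) = 1.7321 > 0 → local minimum
  f''(2.6180) = -1.7321 < 0 → local maximum

Critical points: x = pi/6 ≈ 0.5236 (local minimum); x = 5*pi/6 ≈ 2.6180 (local maximum)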